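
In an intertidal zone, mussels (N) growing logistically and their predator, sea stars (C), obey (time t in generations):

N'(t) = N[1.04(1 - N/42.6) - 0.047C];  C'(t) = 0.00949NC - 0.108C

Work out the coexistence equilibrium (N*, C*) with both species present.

From dC/dt = 0 with C > 0: 0.00949N* = 0.108, so N* = 11.4.
Substitute into dN/dt = 0: 1.04(1 - 11.4/42.6) = 0.047C*.
The bracket is 0.733, giving C* = 0.762/0.047 = 16.2.

N* ≈ 11.4, C* ≈ 16.2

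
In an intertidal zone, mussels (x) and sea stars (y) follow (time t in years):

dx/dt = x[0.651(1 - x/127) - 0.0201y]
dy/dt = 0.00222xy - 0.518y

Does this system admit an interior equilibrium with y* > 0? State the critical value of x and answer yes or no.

Threshold x = 233; K < 233, so no, the predator goes extinct.

The predator equation gives dy/dt > 0 only when x > 0.518/0.00222 = 233.
Without the predator, x → K = 127. Since 127 < 233, the predator cannot invade.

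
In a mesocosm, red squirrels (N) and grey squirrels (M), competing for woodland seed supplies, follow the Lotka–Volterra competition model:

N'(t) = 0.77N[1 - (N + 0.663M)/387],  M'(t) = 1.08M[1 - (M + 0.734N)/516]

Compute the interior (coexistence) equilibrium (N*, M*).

N* ≈ 87.4, M* ≈ 452

Setting both brackets to zero gives the nullclines N + 0.663M = 387 and 0.734N + M = 516.
Substituting M = 516 - 0.734N into the first: N(1 - 0.663·0.734) = 387 - 0.663·516.
So N* = 44.9/0.513 = 87.4, and then M* = 516 - 0.734·87.4 = 452.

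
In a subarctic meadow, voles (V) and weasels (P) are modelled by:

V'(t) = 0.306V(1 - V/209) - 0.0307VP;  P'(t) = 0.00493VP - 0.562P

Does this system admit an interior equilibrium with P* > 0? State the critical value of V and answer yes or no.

Threshold V = 114; K > 114, so yes, the predator persists.

The predator equation gives dP/dt > 0 only when V > 0.562/0.00493 = 114.
Without the predator, V → K = 209. Since 209 > 114, the predator can invade and persist.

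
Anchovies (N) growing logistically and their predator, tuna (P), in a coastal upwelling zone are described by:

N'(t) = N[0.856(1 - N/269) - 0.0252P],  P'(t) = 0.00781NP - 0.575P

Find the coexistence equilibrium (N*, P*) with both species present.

From dP/dt = 0 with P > 0: 0.00781N* = 0.575, so N* = 73.6.
Substitute into dN/dt = 0: 0.856(1 - 73.6/269) = 0.0252P*.
The bracket is 0.726, giving P* = 0.622/0.0252 = 24.7.

N* ≈ 73.6, P* ≈ 24.7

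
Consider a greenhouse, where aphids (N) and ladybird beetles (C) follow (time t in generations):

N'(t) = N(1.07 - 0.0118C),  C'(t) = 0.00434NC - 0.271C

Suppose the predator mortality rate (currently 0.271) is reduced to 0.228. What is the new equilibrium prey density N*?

N* ≈ 52.5

At the interior fixed point, setting dC/dt = 0 with C > 0 fixes N* = (predator death rate)/(NC coefficient) — independent of the other coefficients.
With the change, N* = 0.228/0.00434 = 52.5; it falls from 62.4.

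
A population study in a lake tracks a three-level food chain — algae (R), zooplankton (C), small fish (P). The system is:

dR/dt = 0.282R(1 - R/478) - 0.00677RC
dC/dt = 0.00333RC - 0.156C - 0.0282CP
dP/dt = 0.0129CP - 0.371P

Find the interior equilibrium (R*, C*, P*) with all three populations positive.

From dP/dt = 0: 0.0129C* = 0.371, so C* = 28.8.
From dR/dt = 0: 0.282(1 - R*/478) = 0.00677·28.8, giving R* = 478·(1 - 0.69) = 148.
From dC/dt = 0: 0.00333·148 - 0.156 = 0.0282P*, so P* = 0.337/0.0282 = 11.9.

R* ≈ 148, C* ≈ 28.8, P* ≈ 11.9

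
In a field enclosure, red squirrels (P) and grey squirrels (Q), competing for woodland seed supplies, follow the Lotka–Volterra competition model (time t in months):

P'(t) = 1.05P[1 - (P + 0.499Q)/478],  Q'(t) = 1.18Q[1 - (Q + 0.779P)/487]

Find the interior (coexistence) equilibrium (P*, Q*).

P* ≈ 384, Q* ≈ 188

Setting both brackets to zero gives the nullclines P + 0.499Q = 478 and 0.779P + Q = 487.
Substituting Q = 487 - 0.779P into the first: P(1 - 0.499·0.779) = 478 - 0.499·487.
So P* = 235/0.611 = 384, and then Q* = 487 - 0.779·384 = 188.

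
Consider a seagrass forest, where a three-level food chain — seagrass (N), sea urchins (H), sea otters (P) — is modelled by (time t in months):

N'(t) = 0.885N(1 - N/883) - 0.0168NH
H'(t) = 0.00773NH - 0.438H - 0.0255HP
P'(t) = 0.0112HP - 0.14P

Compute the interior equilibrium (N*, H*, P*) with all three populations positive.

From dP/dt = 0: 0.0112H* = 0.14, so H* = 12.5.
From dN/dt = 0: 0.885(1 - N*/883) = 0.0168·12.5, giving N* = 883·(1 - 0.237) = 673.
From dH/dt = 0: 0.00773·673 - 0.438 = 0.0255P*, so P* = 4.77/0.0255 = 187.

N* ≈ 673, H* ≈ 12.5, P* ≈ 187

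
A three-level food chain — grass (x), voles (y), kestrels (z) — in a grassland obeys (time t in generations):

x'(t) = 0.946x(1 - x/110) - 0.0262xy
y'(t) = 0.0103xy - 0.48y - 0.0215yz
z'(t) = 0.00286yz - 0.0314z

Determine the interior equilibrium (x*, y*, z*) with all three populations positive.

x* ≈ 76.6, y* ≈ 11, z* ≈ 14.3

From dz/dt = 0: 0.00286y* = 0.0314, so y* = 11.
From dx/dt = 0: 0.946(1 - x*/110) = 0.0262·11, giving x* = 110·(1 - 0.304) = 76.6.
From dy/dt = 0: 0.0103·76.6 - 0.48 = 0.0215z*, so z* = 0.308/0.0215 = 14.3.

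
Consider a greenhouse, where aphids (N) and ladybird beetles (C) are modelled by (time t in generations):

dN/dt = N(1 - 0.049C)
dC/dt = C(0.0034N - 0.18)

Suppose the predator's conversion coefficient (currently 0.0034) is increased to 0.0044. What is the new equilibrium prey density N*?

At the interior fixed point, setting dC/dt = 0 with C > 0 fixes N* = (predator death rate)/(NC coefficient) — independent of the other coefficients.
With the change, N* = 0.18/0.0044 = 40.9; it falls from 52.9.

N* ≈ 40.9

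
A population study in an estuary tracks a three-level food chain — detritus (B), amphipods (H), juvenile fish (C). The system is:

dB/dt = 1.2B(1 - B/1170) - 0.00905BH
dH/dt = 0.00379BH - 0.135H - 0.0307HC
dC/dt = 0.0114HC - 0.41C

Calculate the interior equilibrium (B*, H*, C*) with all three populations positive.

From dC/dt = 0: 0.0114H* = 0.41, so H* = 36.
From dB/dt = 0: 1.2(1 - B*/1170) = 0.00905·36, giving B* = 1170·(1 - 0.271) = 853.
From dH/dt = 0: 0.00379·853 - 0.135 = 0.0307C*, so C* = 3.1/0.0307 = 101.

B* ≈ 853, H* ≈ 36, C* ≈ 101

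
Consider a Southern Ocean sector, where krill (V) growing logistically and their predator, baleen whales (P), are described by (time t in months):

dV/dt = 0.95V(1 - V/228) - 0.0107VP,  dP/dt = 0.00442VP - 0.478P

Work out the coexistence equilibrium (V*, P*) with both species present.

V* ≈ 108, P* ≈ 46.7

From dP/dt = 0 with P > 0: 0.00442V* = 0.478, so V* = 108.
Substitute into dV/dt = 0: 0.95(1 - 108/228) = 0.0107P*.
The bracket is 0.526, giving P* = 0.499/0.0107 = 46.7.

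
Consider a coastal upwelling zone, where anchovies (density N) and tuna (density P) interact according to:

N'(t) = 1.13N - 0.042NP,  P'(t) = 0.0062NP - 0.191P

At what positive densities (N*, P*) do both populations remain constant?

Set dP/dt = 0 with P > 0: 0.0062N - 0.191 = 0, so N* = 0.191/0.0062 = 30.8.
Set dN/dt = 0 with N > 0: 1.13 - 0.042P = 0, so P* = 1.13/0.042 = 26.9.

N* ≈ 30.8, P* ≈ 26.9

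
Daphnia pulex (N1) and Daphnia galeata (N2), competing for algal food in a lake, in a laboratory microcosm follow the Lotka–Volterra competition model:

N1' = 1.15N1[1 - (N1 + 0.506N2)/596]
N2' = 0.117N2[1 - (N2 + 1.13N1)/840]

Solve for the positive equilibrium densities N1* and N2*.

Setting both brackets to zero gives the nullclines N1 + 0.506N2 = 596 and 1.13N1 + N2 = 840.
Substituting N2 = 840 - 1.13N1 into the first: N1(1 - 0.506·1.13) = 596 - 0.506·840.
So N1* = 171/0.428 = 399, and then N2* = 840 - 1.13·399 = 389.

N1* ≈ 399, N2* ≈ 389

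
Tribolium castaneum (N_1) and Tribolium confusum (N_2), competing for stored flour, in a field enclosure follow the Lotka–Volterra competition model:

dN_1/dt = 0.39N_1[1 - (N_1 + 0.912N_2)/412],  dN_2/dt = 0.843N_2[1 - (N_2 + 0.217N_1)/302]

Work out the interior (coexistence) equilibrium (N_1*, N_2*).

N_1* ≈ 170, N_2* ≈ 265

Setting both brackets to zero gives the nullclines N_1 + 0.912N_2 = 412 and 0.217N_1 + N_2 = 302.
Substituting N_2 = 302 - 0.217N_1 into the first: N_1(1 - 0.912·0.217) = 412 - 0.912·302.
So N_1* = 137/0.802 = 170, and then N_2* = 302 - 0.217·170 = 265.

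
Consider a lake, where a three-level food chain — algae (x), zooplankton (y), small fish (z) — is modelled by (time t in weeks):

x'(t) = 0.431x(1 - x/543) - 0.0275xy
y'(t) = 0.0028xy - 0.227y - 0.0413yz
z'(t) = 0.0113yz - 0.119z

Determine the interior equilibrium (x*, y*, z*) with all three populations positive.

x* ≈ 178, y* ≈ 10.5, z* ≈ 6.58

From dz/dt = 0: 0.0113y* = 0.119, so y* = 10.5.
From dx/dt = 0: 0.431(1 - x*/543) = 0.0275·10.5, giving x* = 543·(1 - 0.672) = 178.
From dy/dt = 0: 0.0028·178 - 0.227 = 0.0413z*, so z* = 0.272/0.0413 = 6.58.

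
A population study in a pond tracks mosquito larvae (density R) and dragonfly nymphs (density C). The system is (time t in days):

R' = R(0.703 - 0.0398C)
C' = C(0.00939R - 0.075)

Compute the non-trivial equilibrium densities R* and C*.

R* ≈ 7.99, C* ≈ 17.7

Set dC/dt = 0 with C > 0: 0.00939R - 0.075 = 0, so R* = 0.075/0.00939 = 7.99.
Set dR/dt = 0 with R > 0: 0.703 - 0.0398C = 0, so C* = 0.703/0.0398 = 17.7.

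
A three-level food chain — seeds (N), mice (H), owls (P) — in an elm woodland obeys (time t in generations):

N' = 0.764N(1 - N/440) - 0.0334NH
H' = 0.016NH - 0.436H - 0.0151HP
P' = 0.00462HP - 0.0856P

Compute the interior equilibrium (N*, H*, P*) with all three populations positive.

From dP/dt = 0: 0.00462H* = 0.0856, so H* = 18.5.
From dN/dt = 0: 0.764(1 - N*/440) = 0.0334·18.5, giving N* = 440·(1 - 0.81) = 83.6.
From dH/dt = 0: 0.016·83.6 - 0.436 = 0.0151P*, so P* = 0.902/0.0151 = 59.7.

N* ≈ 83.6, H* ≈ 18.5, P* ≈ 59.7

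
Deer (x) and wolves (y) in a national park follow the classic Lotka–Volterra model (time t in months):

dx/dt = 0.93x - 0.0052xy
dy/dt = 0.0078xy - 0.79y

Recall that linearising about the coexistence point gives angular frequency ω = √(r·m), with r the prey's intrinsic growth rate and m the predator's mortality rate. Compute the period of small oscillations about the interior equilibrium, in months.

T ≈ 7.33 months

Here r = 0.93 and m = 0.79, so r·m = 0.735.
ω = √0.735 = 0.857 per month, hence T = 2π/ω ≈ 7.33 months.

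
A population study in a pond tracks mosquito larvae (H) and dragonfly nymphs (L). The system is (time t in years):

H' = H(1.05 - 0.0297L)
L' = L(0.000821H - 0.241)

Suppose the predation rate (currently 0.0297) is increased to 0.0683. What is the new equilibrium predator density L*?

L* ≈ 15.4

At the interior fixed point, setting dH/dt = 0 with H > 0 fixes L* = (prey growth rate)/(HL coefficient) — independent of the other coefficients.
With the change, L* = 1.05/0.0683 = 15.4; it falls from 35.4.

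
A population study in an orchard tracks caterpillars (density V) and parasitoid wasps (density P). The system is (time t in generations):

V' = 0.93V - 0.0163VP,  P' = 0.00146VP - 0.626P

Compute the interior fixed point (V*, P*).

V* ≈ 429, P* ≈ 57.1

Set dP/dt = 0 with P > 0: 0.00146V - 0.626 = 0, so V* = 0.626/0.00146 = 429.
Set dV/dt = 0 with V > 0: 0.93 - 0.0163P = 0, so P* = 0.93/0.0163 = 57.1.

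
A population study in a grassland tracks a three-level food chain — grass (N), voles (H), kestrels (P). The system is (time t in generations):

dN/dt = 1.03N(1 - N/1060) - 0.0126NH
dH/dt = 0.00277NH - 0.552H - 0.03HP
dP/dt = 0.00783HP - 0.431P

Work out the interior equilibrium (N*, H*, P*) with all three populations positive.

From dP/dt = 0: 0.00783H* = 0.431, so H* = 55.
From dN/dt = 0: 1.03(1 - N*/1060) = 0.0126·55, giving N* = 1060·(1 - 0.673) = 346.
From dH/dt = 0: 0.00277·346 - 0.552 = 0.03P*, so P* = 0.407/0.03 = 13.6.

N* ≈ 346, H* ≈ 55, P* ≈ 13.6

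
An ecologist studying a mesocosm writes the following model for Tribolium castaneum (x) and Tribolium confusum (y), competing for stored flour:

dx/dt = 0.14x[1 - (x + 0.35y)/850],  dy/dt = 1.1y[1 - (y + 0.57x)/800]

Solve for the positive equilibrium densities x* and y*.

x* ≈ 712, y* ≈ 394

Setting both brackets to zero gives the nullclines x + 0.35y = 850 and 0.57x + y = 800.
Substituting y = 800 - 0.57x into the first: x(1 - 0.35·0.57) = 850 - 0.35·800.
So x* = 570/0.8 = 712, and then y* = 800 - 0.57·712 = 394.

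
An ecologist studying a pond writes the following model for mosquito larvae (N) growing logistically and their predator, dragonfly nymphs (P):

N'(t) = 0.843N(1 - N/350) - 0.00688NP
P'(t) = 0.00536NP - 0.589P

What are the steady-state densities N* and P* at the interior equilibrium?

From dP/dt = 0 with P > 0: 0.00536N* = 0.589, so N* = 110.
Substitute into dN/dt = 0: 0.843(1 - 110/350) = 0.00688P*.
The bracket is 0.686, giving P* = 0.578/0.00688 = 84.1.

N* ≈ 110, P* ≈ 84.1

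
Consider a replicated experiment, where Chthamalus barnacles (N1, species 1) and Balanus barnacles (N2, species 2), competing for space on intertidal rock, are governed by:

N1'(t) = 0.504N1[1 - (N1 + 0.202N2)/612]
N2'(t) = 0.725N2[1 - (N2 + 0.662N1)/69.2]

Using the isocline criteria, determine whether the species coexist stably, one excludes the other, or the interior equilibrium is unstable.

Compare the nullcline intercepts: K1/α12 = 612/0.202 = 3030 > K2 = 69.2; K2/α21 = 69.2/0.662 = 105 < K1 = 612.
Since the inequalities point opposite ways, species 1 can invade but species 2 cannot.

species 1 excludes species 2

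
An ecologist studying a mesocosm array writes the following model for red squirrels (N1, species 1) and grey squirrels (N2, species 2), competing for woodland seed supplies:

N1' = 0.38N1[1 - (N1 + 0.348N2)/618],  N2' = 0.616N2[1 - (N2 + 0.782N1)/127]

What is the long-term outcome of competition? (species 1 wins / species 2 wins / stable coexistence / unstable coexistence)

Compare the nullcline intercepts: K1/α12 = 618/0.348 = 1780 > K2 = 127; K2/α21 = 127/0.782 = 162 < K1 = 618.
Since the inequalities point opposite ways, species 1 can invade but species 2 cannot.

species 1 excludes species 2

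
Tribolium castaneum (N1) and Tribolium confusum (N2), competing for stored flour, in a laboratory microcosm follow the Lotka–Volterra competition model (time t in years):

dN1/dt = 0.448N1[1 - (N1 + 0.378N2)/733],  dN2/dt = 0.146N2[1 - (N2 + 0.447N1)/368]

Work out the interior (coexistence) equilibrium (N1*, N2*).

N1* ≈ 715, N2* ≈ 48.6

Setting both brackets to zero gives the nullclines N1 + 0.378N2 = 733 and 0.447N1 + N2 = 368.
Substituting N2 = 368 - 0.447N1 into the first: N1(1 - 0.378·0.447) = 733 - 0.378·368.
So N1* = 594/0.831 = 715, and then N2* = 368 - 0.447·715 = 48.6.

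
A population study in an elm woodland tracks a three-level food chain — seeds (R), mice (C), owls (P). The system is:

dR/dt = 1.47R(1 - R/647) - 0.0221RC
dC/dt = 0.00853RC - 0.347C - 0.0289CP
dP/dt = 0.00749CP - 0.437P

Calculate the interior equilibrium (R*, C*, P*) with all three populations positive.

R* ≈ 79.5, C* ≈ 58.3, P* ≈ 11.5

From dP/dt = 0: 0.00749C* = 0.437, so C* = 58.3.
From dR/dt = 0: 1.47(1 - R*/647) = 0.0221·58.3, giving R* = 647·(1 - 0.877) = 79.5.
From dC/dt = 0: 0.00853·79.5 - 0.347 = 0.0289P*, so P* = 0.331/0.0289 = 11.5.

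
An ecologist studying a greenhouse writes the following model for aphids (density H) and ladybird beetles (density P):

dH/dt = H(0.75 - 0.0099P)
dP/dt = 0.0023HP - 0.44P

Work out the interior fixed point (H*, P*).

Set dP/dt = 0 with P > 0: 0.0023H - 0.44 = 0, so H* = 0.44/0.0023 = 191.
Set dH/dt = 0 with H > 0: 0.75 - 0.0099P = 0, so P* = 0.75/0.0099 = 75.8.

H* ≈ 191, P* ≈ 75.8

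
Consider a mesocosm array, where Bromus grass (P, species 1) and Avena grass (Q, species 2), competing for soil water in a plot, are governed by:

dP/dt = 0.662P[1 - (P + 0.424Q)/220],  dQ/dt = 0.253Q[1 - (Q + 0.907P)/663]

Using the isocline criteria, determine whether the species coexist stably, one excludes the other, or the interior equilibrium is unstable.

species 2 excludes species 1

Compare the nullcline intercepts: K1/α12 = 220/0.424 = 519 < K2 = 663; K2/α21 = 663/0.907 = 731 > K1 = 220.
Since the inequalities point opposite ways, species 2 can invade but species 1 cannot.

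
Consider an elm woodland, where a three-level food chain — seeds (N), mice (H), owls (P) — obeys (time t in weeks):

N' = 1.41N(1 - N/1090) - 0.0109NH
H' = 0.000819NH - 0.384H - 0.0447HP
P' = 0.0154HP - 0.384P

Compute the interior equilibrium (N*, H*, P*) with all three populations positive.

N* ≈ 880, H* ≈ 24.9, P* ≈ 7.53

From dP/dt = 0: 0.0154H* = 0.384, so H* = 24.9.
From dN/dt = 0: 1.41(1 - N*/1090) = 0.0109·24.9, giving N* = 1090·(1 - 0.193) = 880.
From dH/dt = 0: 0.000819·880 - 0.384 = 0.0447P*, so P* = 0.337/0.0447 = 7.53.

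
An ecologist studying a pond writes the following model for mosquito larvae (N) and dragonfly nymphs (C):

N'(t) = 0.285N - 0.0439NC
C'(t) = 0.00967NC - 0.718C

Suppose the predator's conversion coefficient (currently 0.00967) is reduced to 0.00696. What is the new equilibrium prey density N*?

N* ≈ 103

At the interior fixed point, setting dC/dt = 0 with C > 0 fixes N* = (predator death rate)/(NC coefficient) — independent of the other coefficients.
With the change, N* = 0.718/0.00696 = 103; it rises from 74.3.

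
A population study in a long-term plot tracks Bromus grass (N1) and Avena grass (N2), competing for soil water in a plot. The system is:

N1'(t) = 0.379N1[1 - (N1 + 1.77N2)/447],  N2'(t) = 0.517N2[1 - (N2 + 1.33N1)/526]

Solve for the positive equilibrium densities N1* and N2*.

N1* ≈ 357, N2* ≈ 50.6

Setting both brackets to zero gives the nullclines N1 + 1.77N2 = 447 and 1.33N1 + N2 = 526.
Substituting N2 = 526 - 1.33N1 into the first: N1(1 - 1.77·1.33) = 447 - 1.77·526.
So N1* = -484/-1.35 = 357, and then N2* = 526 - 1.33·357 = 50.6.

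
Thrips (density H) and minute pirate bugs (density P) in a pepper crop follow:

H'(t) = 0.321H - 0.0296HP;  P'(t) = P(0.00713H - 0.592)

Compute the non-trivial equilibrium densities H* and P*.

H* ≈ 83, P* ≈ 10.8

Set dP/dt = 0 with P > 0: 0.00713H - 0.592 = 0, so H* = 0.592/0.00713 = 83.
Set dH/dt = 0 with H > 0: 0.321 - 0.0296P = 0, so P* = 0.321/0.0296 = 10.8.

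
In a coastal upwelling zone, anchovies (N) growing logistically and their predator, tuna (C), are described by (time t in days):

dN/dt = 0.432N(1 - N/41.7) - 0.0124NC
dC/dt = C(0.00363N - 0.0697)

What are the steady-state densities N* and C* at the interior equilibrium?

N* ≈ 19.2, C* ≈ 18.8

From dC/dt = 0 with C > 0: 0.00363N* = 0.0697, so N* = 19.2.
Substitute into dN/dt = 0: 0.432(1 - 19.2/41.7) = 0.0124C*.
The bracket is 0.54, giving C* = 0.233/0.0124 = 18.8.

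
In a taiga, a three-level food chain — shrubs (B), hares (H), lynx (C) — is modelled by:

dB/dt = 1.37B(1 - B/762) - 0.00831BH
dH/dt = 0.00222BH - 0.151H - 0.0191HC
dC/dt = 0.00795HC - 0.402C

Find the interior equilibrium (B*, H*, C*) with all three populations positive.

From dC/dt = 0: 0.00795H* = 0.402, so H* = 50.6.
From dB/dt = 0: 1.37(1 - B*/762) = 0.00831·50.6, giving B* = 762·(1 - 0.307) = 528.
From dH/dt = 0: 0.00222·528 - 0.151 = 0.0191C*, so C* = 1.02/0.0191 = 53.5.

B* ≈ 528, H* ≈ 50.6, C* ≈ 53.5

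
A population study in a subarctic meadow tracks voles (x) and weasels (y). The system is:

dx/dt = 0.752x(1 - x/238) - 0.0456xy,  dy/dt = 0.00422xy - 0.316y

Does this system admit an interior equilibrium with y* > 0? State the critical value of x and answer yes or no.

Threshold x = 74.9; K > 74.9, so yes, the predator persists.

The predator equation gives dy/dt > 0 only when x > 0.316/0.00422 = 74.9.
Without the predator, x → K = 238. Since 238 > 74.9, the predator can invade and persist.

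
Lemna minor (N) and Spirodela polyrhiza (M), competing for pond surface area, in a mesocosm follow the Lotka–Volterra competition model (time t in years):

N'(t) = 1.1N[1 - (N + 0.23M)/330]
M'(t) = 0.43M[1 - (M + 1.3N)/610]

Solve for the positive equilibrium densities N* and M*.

N* ≈ 271, M* ≈ 258

Setting both brackets to zero gives the nullclines N + 0.23M = 330 and 1.3N + M = 610.
Substituting M = 610 - 1.3N into the first: N(1 - 0.23·1.3) = 330 - 0.23·610.
So N* = 190/0.701 = 271, and then M* = 610 - 1.3·271 = 258.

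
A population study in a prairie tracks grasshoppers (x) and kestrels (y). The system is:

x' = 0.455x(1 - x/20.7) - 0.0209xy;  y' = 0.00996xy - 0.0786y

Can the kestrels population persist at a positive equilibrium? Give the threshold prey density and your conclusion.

The predator equation gives dy/dt > 0 only when x > 0.0786/0.00996 = 7.89.
Without the predator, x → K = 20.7. Since 20.7 > 7.89, the predator can invade and persist.

Threshold x = 7.89; K > 7.89, so yes, the predator persists.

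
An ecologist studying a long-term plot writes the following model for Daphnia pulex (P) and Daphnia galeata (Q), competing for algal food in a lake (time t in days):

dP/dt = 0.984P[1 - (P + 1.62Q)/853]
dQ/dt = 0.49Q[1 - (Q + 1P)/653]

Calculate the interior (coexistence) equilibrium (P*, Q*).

Setting both brackets to zero gives the nullclines P + 1.62Q = 853 and 1P + Q = 653.
Substituting Q = 653 - 1P into the first: P(1 - 1.62·1) = 853 - 1.62·653.
So P* = -205/-0.62 = 330, and then Q* = 653 - 1·330 = 323.

P* ≈ 330, Q* ≈ 323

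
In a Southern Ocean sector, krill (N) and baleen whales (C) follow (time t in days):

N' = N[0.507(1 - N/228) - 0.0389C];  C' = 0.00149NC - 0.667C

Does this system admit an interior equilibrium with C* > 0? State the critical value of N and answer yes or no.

Threshold N = 448; K < 448, so no, the predator goes extinct.

The predator equation gives dC/dt > 0 only when N > 0.667/0.00149 = 448.
Without the predator, N → K = 228. Since 228 < 448, the predator cannot invade.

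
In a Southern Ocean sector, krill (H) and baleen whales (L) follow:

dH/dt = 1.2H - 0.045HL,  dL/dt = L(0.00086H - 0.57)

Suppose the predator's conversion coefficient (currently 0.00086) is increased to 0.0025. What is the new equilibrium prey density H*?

At the interior fixed point, setting dL/dt = 0 with L > 0 fixes H* = (predator death rate)/(HL coefficient) — independent of the other coefficients.
With the change, H* = 0.57/0.0025 = 228; it falls from 663.

H* ≈ 228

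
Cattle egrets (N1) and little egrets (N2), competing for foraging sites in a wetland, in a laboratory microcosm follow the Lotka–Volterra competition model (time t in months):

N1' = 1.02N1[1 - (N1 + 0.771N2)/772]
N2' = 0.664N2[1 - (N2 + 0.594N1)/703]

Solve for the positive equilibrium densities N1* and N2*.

Setting both brackets to zero gives the nullclines N1 + 0.771N2 = 772 and 0.594N1 + N2 = 703.
Substituting N2 = 703 - 0.594N1 into the first: N1(1 - 0.771·0.594) = 772 - 0.771·703.
So N1* = 230/0.542 = 424, and then N2* = 703 - 0.594·424 = 451.

N1* ≈ 424, N2* ≈ 451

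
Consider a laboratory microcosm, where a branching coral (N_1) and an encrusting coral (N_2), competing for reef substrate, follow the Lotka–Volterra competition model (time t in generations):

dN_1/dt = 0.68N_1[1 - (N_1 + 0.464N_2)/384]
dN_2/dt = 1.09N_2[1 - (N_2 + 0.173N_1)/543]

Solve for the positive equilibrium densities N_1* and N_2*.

N_1* ≈ 144, N_2* ≈ 518

Setting both brackets to zero gives the nullclines N_1 + 0.464N_2 = 384 and 0.173N_1 + N_2 = 543.
Substituting N_2 = 543 - 0.173N_1 into the first: N_1(1 - 0.464·0.173) = 384 - 0.464·543.
So N_1* = 132/0.92 = 144, and then N_2* = 543 - 0.173·144 = 518.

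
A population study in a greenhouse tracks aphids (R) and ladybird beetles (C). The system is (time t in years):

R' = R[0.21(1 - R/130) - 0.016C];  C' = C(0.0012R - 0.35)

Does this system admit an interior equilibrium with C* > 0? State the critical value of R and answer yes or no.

The predator equation gives dC/dt > 0 only when R > 0.35/0.0012 = 292.
Without the predator, R → K = 130. Since 130 < 292, the predator cannot invade.

Threshold R = 292; K < 292, so no, the predator goes extinct.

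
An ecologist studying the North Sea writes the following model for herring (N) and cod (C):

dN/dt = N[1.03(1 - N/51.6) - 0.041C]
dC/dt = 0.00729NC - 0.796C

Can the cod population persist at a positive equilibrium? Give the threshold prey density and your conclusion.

The predator equation gives dC/dt > 0 only when N > 0.796/0.00729 = 109.
Without the predator, N → K = 51.6. Since 51.6 < 109, the predator cannot invade.

Threshold N = 109; K < 109, so no, the predator goes extinct.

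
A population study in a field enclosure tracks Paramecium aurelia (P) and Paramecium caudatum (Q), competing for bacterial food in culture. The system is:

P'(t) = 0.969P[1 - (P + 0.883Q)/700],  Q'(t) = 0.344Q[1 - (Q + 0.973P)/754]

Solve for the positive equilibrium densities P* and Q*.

P* ≈ 243, Q* ≈ 518

Setting both brackets to zero gives the nullclines P + 0.883Q = 700 and 0.973P + Q = 754.
Substituting Q = 754 - 0.973P into the first: P(1 - 0.883·0.973) = 700 - 0.883·754.
So P* = 34.2/0.141 = 243, and then Q* = 754 - 0.973·243 = 518.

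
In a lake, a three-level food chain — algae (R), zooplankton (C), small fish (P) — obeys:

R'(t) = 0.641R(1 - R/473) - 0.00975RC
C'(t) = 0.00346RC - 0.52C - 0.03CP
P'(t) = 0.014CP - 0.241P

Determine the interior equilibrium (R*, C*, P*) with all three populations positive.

R* ≈ 349, C* ≈ 17.2, P* ≈ 22.9

From dP/dt = 0: 0.014C* = 0.241, so C* = 17.2.
From dR/dt = 0: 0.641(1 - R*/473) = 0.00975·17.2, giving R* = 473·(1 - 0.262) = 349.
From dC/dt = 0: 0.00346·349 - 0.52 = 0.03P*, so P* = 0.688/0.03 = 22.9.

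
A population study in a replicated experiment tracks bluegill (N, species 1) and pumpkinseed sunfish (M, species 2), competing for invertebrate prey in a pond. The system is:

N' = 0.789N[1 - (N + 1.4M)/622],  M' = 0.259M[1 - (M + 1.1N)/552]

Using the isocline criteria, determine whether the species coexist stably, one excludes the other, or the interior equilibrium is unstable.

Compare the nullcline intercepts: K1/α12 = 622/1.4 = 444 < K2 = 552; K2/α21 = 552/1.1 = 502 < K1 = 622.
Since both are reversed, neither can invade when rare; the interior point is a saddle.

unstable coexistence (outcome depends on initial conditions)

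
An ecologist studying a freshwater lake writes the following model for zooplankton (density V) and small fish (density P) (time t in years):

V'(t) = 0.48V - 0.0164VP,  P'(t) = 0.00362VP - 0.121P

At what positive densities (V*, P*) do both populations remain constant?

Set dP/dt = 0 with P > 0: 0.00362V - 0.121 = 0, so V* = 0.121/0.00362 = 33.4.
Set dV/dt = 0 with V > 0: 0.48 - 0.0164P = 0, so P* = 0.48/0.0164 = 29.3.

V* ≈ 33.4, P* ≈ 29.3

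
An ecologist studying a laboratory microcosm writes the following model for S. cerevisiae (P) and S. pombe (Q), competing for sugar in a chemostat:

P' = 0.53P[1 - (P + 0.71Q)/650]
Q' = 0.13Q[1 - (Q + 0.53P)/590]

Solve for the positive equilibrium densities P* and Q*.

P* ≈ 371, Q* ≈ 394

Setting both brackets to zero gives the nullclines P + 0.71Q = 650 and 0.53P + Q = 590.
Substituting Q = 590 - 0.53P into the first: P(1 - 0.71·0.53) = 650 - 0.71·590.
So P* = 231/0.624 = 371, and then Q* = 590 - 0.53·371 = 394.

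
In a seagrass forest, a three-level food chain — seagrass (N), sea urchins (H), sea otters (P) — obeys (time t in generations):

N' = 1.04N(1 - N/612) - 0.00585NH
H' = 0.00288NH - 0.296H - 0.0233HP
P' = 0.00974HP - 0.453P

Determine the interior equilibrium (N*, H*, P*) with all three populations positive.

From dP/dt = 0: 0.00974H* = 0.453, so H* = 46.5.
From dN/dt = 0: 1.04(1 - N*/612) = 0.00585·46.5, giving N* = 612·(1 - 0.262) = 452.
From dH/dt = 0: 0.00288·452 - 0.296 = 0.0233P*, so P* = 1.01/0.0233 = 43.2.

N* ≈ 452, H* ≈ 46.5, P* ≈ 43.2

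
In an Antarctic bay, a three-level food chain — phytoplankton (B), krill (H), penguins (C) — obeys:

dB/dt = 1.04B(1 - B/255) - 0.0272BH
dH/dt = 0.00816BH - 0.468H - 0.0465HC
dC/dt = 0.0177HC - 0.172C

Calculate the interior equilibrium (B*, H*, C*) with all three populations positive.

From dC/dt = 0: 0.0177H* = 0.172, so H* = 9.72.
From dB/dt = 0: 1.04(1 - B*/255) = 0.0272·9.72, giving B* = 255·(1 - 0.254) = 190.
From dH/dt = 0: 0.00816·190 - 0.468 = 0.0465C*, so C* = 1.08/0.0465 = 23.3.

B* ≈ 190, H* ≈ 9.72, C* ≈ 23.3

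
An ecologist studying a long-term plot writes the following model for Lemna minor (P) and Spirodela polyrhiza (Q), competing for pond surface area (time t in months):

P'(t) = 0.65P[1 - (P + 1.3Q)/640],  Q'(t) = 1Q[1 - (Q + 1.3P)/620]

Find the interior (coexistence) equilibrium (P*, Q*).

P* ≈ 241, Q* ≈ 307

Setting both brackets to zero gives the nullclines P + 1.3Q = 640 and 1.3P + Q = 620.
Substituting Q = 620 - 1.3P into the first: P(1 - 1.3·1.3) = 640 - 1.3·620.
So P* = -166/-0.69 = 241, and then Q* = 620 - 1.3·241 = 307.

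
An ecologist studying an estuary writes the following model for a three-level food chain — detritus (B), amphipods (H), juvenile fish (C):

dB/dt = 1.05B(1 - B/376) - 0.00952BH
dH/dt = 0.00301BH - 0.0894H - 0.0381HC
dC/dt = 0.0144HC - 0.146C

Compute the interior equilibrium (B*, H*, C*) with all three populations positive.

From dC/dt = 0: 0.0144H* = 0.146, so H* = 10.1.
From dB/dt = 0: 1.05(1 - B*/376) = 0.00952·10.1, giving B* = 376·(1 - 0.0919) = 341.
From dH/dt = 0: 0.00301·341 - 0.0894 = 0.0381C*, so C* = 0.938/0.0381 = 24.6.

B* ≈ 341, H* ≈ 10.1, C* ≈ 24.6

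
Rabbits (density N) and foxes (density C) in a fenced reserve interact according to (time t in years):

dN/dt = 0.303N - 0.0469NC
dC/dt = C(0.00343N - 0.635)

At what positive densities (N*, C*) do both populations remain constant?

N* ≈ 185, C* ≈ 6.46

Set dC/dt = 0 with C > 0: 0.00343N - 0.635 = 0, so N* = 0.635/0.00343 = 185.
Set dN/dt = 0 with N > 0: 0.303 - 0.0469C = 0, so C* = 0.303/0.0469 = 6.46.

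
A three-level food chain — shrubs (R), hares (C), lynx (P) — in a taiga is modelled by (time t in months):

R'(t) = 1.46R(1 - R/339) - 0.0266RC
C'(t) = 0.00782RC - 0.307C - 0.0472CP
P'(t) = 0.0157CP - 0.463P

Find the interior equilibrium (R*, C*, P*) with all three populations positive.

R* ≈ 157, C* ≈ 29.5, P* ≈ 19.5

From dP/dt = 0: 0.0157C* = 0.463, so C* = 29.5.
From dR/dt = 0: 1.46(1 - R*/339) = 0.0266·29.5, giving R* = 339·(1 - 0.537) = 157.
From dC/dt = 0: 0.00782·157 - 0.307 = 0.0472P*, so P* = 0.92/0.0472 = 19.5.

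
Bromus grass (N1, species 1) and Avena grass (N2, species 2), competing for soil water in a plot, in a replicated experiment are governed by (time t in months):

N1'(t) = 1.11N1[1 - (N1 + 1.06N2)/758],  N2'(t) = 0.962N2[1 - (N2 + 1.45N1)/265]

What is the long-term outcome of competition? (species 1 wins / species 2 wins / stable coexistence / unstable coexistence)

species 1 excludes species 2

Compare the nullcline intercepts: K1/α12 = 758/1.06 = 715 > K2 = 265; K2/α21 = 265/1.45 = 183 < K1 = 758.
Since the inequalities point opposite ways, species 1 can invade but species 2 cannot.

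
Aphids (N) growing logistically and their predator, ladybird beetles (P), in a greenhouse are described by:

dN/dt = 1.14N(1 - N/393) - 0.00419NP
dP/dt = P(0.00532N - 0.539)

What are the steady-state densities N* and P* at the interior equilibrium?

From dP/dt = 0 with P > 0: 0.00532N* = 0.539, so N* = 101.
Substitute into dN/dt = 0: 1.14(1 - 101/393) = 0.00419P*.
The bracket is 0.742, giving P* = 0.846/0.00419 = 202.

N* ≈ 101, P* ≈ 202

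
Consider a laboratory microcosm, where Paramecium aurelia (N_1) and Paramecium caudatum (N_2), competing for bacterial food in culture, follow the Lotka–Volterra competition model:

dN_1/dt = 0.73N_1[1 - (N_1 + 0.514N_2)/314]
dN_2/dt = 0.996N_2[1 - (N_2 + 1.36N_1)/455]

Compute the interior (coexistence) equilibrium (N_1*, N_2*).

N_1* ≈ 266, N_2* ≈ 92.9

Setting both brackets to zero gives the nullclines N_1 + 0.514N_2 = 314 and 1.36N_1 + N_2 = 455.
Substituting N_2 = 455 - 1.36N_1 into the first: N_1(1 - 0.514·1.36) = 314 - 0.514·455.
So N_1* = 80.1/0.301 = 266, and then N_2* = 455 - 1.36·266 = 92.9.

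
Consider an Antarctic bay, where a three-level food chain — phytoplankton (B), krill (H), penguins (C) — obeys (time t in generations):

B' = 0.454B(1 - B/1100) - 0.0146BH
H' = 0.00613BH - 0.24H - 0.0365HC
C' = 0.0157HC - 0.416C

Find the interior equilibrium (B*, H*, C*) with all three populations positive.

From dC/dt = 0: 0.0157H* = 0.416, so H* = 26.5.
From dB/dt = 0: 0.454(1 - B*/1100) = 0.0146·26.5, giving B* = 1100·(1 - 0.852) = 163.
From dH/dt = 0: 0.00613·163 - 0.24 = 0.0365C*, so C* = 0.757/0.0365 = 20.7.

B* ≈ 163, H* ≈ 26.5, C* ≈ 20.7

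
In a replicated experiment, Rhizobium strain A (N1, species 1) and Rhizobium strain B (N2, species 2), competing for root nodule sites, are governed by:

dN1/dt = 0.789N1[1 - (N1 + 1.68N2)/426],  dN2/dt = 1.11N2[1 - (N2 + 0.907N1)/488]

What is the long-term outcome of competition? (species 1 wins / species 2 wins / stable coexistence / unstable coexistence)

Compare the nullcline intercepts: K1/α12 = 426/1.68 = 254 < K2 = 488; K2/α21 = 488/0.907 = 538 > K1 = 426.
Since the inequalities point opposite ways, species 2 can invade but species 1 cannot.

species 2 excludes species 1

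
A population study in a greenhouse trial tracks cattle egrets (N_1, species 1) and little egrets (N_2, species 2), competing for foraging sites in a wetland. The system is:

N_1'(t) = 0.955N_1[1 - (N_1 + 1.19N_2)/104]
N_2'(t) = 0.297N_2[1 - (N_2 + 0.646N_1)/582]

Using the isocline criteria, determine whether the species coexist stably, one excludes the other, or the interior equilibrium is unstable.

species 2 excludes species 1

Compare the nullcline intercepts: K1/α12 = 104/1.19 = 87.4 < K2 = 582; K2/α21 = 582/0.646 = 901 > K1 = 104.
Since the inequalities point opposite ways, species 2 can invade but species 1 cannot.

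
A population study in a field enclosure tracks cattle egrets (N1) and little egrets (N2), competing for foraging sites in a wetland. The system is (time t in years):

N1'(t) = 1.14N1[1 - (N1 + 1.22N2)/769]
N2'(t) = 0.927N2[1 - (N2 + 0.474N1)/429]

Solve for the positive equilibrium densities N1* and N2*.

Setting both brackets to zero gives the nullclines N1 + 1.22N2 = 769 and 0.474N1 + N2 = 429.
Substituting N2 = 429 - 0.474N1 into the first: N1(1 - 1.22·0.474) = 769 - 1.22·429.
So N1* = 246/0.422 = 582, and then N2* = 429 - 0.474·582 = 153.

N1* ≈ 582, N2* ≈ 153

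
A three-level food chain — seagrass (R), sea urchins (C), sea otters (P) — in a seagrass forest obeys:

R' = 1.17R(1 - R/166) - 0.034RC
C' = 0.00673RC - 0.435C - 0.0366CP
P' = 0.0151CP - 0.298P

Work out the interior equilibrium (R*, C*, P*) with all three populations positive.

R* ≈ 70.8, C* ≈ 19.7, P* ≈ 1.13

From dP/dt = 0: 0.0151C* = 0.298, so C* = 19.7.
From dR/dt = 0: 1.17(1 - R*/166) = 0.034·19.7, giving R* = 166·(1 - 0.573) = 70.8.
From dC/dt = 0: 0.00673·70.8 - 0.435 = 0.0366P*, so P* = 0.0415/0.0366 = 1.13.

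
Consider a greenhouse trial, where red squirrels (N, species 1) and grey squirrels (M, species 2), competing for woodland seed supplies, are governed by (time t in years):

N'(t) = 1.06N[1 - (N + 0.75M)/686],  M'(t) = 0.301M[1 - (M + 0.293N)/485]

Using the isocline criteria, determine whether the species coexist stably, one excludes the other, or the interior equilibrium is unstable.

stable coexistence

Compare the nullcline intercepts: K1/α12 = 686/0.75 = 915 > K2 = 485; K2/α21 = 485/0.293 = 1660 > K1 = 686.
Since both inequalities hold, each species can invade when rare, so the interior equilibrium is stable.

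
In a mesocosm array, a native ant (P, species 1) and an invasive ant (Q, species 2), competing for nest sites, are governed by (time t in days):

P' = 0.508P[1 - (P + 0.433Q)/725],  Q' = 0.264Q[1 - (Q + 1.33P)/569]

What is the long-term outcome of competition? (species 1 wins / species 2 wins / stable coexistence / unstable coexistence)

Compare the nullcline intercepts: K1/α12 = 725/0.433 = 1670 > K2 = 569; K2/α21 = 569/1.33 = 428 < K1 = 725.
Since the inequalities point opposite ways, species 1 can invade but species 2 cannot.

species 1 excludes species 2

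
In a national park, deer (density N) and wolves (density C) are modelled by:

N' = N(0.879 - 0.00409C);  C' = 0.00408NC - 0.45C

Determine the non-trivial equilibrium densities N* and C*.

Set dC/dt = 0 with C > 0: 0.00408N - 0.45 = 0, so N* = 0.45/0.00408 = 110.
Set dN/dt = 0 with N > 0: 0.879 - 0.00409C = 0, so C* = 0.879/0.00409 = 215.

N* ≈ 110, C* ≈ 215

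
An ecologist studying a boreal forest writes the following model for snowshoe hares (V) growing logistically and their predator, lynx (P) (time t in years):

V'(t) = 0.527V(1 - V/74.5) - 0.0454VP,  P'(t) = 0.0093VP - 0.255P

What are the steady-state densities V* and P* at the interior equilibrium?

V* ≈ 27.4, P* ≈ 7.34

From dP/dt = 0 with P > 0: 0.0093V* = 0.255, so V* = 27.4.
Substitute into dV/dt = 0: 0.527(1 - 27.4/74.5) = 0.0454P*.
The bracket is 0.632, giving P* = 0.333/0.0454 = 7.34.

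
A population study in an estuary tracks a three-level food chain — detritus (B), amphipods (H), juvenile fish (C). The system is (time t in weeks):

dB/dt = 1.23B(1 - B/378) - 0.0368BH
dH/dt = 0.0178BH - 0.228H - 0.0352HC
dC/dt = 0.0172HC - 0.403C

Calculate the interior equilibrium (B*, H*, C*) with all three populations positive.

B* ≈ 113, H* ≈ 23.4, C* ≈ 50.7

From dC/dt = 0: 0.0172H* = 0.403, so H* = 23.4.
From dB/dt = 0: 1.23(1 - B*/378) = 0.0368·23.4, giving B* = 378·(1 - 0.701) = 113.
From dH/dt = 0: 0.0178·113 - 0.228 = 0.0352C*, so C* = 1.78/0.0352 = 50.7.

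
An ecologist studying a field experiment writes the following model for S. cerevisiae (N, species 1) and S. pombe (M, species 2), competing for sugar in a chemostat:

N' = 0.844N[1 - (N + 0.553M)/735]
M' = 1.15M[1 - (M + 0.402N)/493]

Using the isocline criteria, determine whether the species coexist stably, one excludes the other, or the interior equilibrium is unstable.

stable coexistence

Compare the nullcline intercepts: K1/α12 = 735/0.553 = 1330 > K2 = 493; K2/α21 = 493/0.402 = 1230 > K1 = 735.
Since both inequalities hold, each species can invade when rare, so the interior equilibrium is stable.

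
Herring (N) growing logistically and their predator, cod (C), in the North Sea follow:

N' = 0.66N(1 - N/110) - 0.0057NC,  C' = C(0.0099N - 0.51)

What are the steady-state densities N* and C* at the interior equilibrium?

N* ≈ 51.5, C* ≈ 61.6

From dC/dt = 0 with C > 0: 0.0099N* = 0.51, so N* = 51.5.
Substitute into dN/dt = 0: 0.66(1 - 51.5/110) = 0.0057C*.
The bracket is 0.532, giving C* = 0.351/0.0057 = 61.6.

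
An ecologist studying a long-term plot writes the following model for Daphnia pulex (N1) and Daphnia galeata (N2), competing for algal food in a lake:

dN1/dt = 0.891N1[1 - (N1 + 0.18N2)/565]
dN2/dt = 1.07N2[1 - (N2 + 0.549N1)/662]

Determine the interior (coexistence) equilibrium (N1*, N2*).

Setting both brackets to zero gives the nullclines N1 + 0.18N2 = 565 and 0.549N1 + N2 = 662.
Substituting N2 = 662 - 0.549N1 into the first: N1(1 - 0.18·0.549) = 565 - 0.18·662.
So N1* = 446/0.901 = 495, and then N2* = 662 - 0.549·495 = 390.

N1* ≈ 495, N2* ≈ 390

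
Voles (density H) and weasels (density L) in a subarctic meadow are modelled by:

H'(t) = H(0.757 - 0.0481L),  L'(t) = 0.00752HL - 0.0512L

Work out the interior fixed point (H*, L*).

H* ≈ 6.81, L* ≈ 15.7

Set dL/dt = 0 with L > 0: 0.00752H - 0.0512 = 0, so H* = 0.0512/0.00752 = 6.81.
Set dH/dt = 0 with H > 0: 0.757 - 0.0481L = 0, so L* = 0.757/0.0481 = 15.7.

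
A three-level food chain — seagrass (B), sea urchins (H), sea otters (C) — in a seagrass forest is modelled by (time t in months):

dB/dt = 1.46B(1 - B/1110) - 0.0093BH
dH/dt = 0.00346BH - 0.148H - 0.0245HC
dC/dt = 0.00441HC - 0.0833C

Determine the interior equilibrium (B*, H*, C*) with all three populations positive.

B* ≈ 976, H* ≈ 18.9, C* ≈ 132

From dC/dt = 0: 0.00441H* = 0.0833, so H* = 18.9.
From dB/dt = 0: 1.46(1 - B*/1110) = 0.0093·18.9, giving B* = 1110·(1 - 0.12) = 976.
From dH/dt = 0: 0.00346·976 - 0.148 = 0.0245C*, so C* = 3.23/0.0245 = 132.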